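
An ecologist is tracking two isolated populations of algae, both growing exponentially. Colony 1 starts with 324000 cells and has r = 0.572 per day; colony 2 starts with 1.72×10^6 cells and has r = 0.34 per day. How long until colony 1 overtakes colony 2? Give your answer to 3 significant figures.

7.20 days

Set 324000·e^(0.572t) = 1.72×10^6·e^(0.34t).
e^((0.572 − 0.34)t) = 1.72×10^6/324000 → e^(0.232·t) = 5.3086.
0.232·t = ln(5.3086) = 1.6693, so t = 1.6693/0.232 = 7.1954.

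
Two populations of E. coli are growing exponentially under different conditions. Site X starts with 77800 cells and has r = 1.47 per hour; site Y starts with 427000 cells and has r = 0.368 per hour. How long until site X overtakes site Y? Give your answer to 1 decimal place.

Set 77800·e^(1.47t) = 427000·e^(0.368t).
e^((1.47 − 0.368)t) = 427000/77800 → e^(1.102·t) = 5.4884.
1.102·t = ln(5.4884) = 1.7026, so t = 1.7026/1.102 = 1.545.

1.5 hours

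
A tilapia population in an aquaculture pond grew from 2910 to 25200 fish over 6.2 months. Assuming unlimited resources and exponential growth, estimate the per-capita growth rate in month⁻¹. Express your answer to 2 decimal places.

0.35 per month

From N(t) = N₀·e^(rt): e^(r·6.2) = 25200/2910 = 8.6598.
r·6.2 = ln(8.6598) = 2.1587, so r = 2.1587/6.2 = 0.34818.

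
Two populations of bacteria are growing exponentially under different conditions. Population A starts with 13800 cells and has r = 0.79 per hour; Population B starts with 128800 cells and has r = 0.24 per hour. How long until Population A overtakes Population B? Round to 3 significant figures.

4.06 hours

Set 13800·e^(0.79t) = 128800·e^(0.24t).
e^((0.79 − 0.24)t) = 128800/13800 → e^(0.55·t) = 9.3333.
0.55·t = ln(9.3333) = 2.2336, so t = 2.2336/0.55 = 4.0611.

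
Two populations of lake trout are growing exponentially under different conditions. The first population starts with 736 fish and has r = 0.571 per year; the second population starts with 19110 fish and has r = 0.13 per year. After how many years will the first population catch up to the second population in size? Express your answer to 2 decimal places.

Set 736·e^(0.571t) = 19110·e^(0.13t).
e^((0.571 − 0.13)t) = 19110/736 → e^(0.441·t) = 25.965.
0.441·t = ln(25.965) = 3.2567, so t = 3.2567/0.441 = 7.3849.

7.38 years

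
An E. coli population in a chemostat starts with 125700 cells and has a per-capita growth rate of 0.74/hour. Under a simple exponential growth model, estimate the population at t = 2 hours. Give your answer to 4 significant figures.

N(t) = N₀·e^(rt) = 125700 × e^(0.74×2) = 125700 × e^1.48.
e^1.48 ≈ 4.3929, so N ≈ 125700 × 4.3929 = 552193.

552200 cells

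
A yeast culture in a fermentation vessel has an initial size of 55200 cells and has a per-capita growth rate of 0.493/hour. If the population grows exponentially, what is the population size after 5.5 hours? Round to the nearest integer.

830861 cells

N(t) = N₀·e^(rt) = 55200 × e^(0.493×5.5) = 55200 × e^2.712.
e^2.712 ≈ 15.052, so N ≈ 55200 × 15.052 = 830861.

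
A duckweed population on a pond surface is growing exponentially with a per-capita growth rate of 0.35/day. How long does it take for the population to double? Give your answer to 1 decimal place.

Doubling time t_d = ln(2)/r = 0.6931/0.35 = 1.9804.

2.0 days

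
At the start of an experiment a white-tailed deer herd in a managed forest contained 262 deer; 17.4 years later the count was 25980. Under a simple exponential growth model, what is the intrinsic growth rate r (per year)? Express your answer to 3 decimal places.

0.264 per year

From N(t) = N₀·e^(rt): e^(r·17.4) = 25980/262 = 99.16.
r·17.4 = ln(99.16) = 4.5967, so r = 4.5967/17.4 = 0.26418.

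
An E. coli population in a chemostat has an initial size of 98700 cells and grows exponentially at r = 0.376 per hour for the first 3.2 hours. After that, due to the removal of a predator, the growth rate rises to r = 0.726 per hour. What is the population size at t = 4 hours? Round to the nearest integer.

587623 cells

Phase 1: N(3.2) = 98700·e^(0.376×3.2) = 98700·e^1.203 = 328746.
Phase 2 runs for 4 − 3.2 = 0.8 hours at r = 0.726.
N(4) = 328746·e^(0.726×0.8) = 328746·e^0.5808 = 587623.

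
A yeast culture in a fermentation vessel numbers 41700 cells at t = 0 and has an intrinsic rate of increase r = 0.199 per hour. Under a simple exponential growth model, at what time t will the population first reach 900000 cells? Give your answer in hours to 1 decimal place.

Set N₀·e^(rt) = 900000: e^(0.199·t) = 900000/41700 = 21.583.
0.199·t = ln(21.583) = 3.0719, so t = 3.0719/0.199 = 15.437.

15.4 hours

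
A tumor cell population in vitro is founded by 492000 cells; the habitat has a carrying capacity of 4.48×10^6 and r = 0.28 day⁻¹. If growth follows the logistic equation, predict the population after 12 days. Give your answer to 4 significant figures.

3496000 cells

A = (K − N₀)/N₀ = (4.48×10^6 − 492000)/492000 = 8.1057.
N(t) = K/(1 + A·e^(−rt)) = 4.48×10^6/(1 + 8.1057×e^(−0.28×12)).
e^(−3.36) = 0.034735; denominator = 1 + 8.1057×0.034735 = 1.2816.
N = 4.48×10^6/1.2816 = 3.495758×10^6.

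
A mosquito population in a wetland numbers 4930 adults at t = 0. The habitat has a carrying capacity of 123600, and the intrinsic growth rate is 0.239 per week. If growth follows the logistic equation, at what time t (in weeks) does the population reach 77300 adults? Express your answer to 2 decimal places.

15.45 weeks

A = (K − N₀)/N₀ = (123600 − 4930)/4930 = 24.071.
Solve 123600/(1 + 24.071·e^(−0.239t)) = 77300: 1 + 24.071·e^(−0.239t) = 1.599, so e^(−0.239t) = 0.0248833.
−0.239·t = ln(0.0248833) = -3.6936, so t = 3.6936/0.239 = 15.454.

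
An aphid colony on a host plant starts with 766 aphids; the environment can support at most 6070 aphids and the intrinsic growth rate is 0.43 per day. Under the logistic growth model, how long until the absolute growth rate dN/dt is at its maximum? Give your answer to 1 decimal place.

4.5 days

Logistic growth is fastest at N = K/2 = 3035.
A = (K − N₀)/N₀ = 6.9243. Set K/(1 + A·e^(−rt)) = K/2 → A·e^(−rt) = 1.
e^(−0.43t) = 1/6.9243 = 0.144419, so t = ln(6.9243)/0.43 = 1.935/0.43 = 4.5001.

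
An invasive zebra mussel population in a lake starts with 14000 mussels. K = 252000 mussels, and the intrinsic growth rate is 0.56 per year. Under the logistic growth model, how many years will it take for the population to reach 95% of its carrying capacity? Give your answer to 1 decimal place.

A = (K − N₀)/N₀ = (252000 − 14000)/14000 = 17.
Solve 252000/(1 + 17·e^(−0.56t)) = 239400: 1 + 17·e^(−0.56t) = 1.0526, so e^(−0.56t) = 0.00309598.
−0.56·t = ln(0.00309598) = -5.7777, so t = 5.7777/0.56 = 10.317.

10.3 years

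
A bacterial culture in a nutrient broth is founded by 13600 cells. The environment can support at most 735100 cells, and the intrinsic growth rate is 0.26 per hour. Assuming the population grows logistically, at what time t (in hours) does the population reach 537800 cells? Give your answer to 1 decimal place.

19.1 hours

A = (K − N₀)/N₀ = (735100 − 13600)/13600 = 53.051.
Solve 735100/(1 + 53.051·e^(−0.26t)) = 537800: 1 + 53.051·e^(−0.26t) = 1.3669, so e^(−0.26t) = 0.00691527.
−0.26·t = ln(0.00691527) = -4.974, so t = 4.974/0.26 = 19.131.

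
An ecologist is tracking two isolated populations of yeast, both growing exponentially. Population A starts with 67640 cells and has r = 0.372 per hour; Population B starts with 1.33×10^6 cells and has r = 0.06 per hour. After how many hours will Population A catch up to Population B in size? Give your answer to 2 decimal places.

9.55 hours

Set 67640·e^(0.372t) = 1.33×10^6·e^(0.06t).
e^((0.372 − 0.06)t) = 1.33×10^6/67640 → e^(0.312·t) = 19.663.
0.312·t = ln(19.663) = 2.9787, so t = 2.9787/0.312 = 9.5472.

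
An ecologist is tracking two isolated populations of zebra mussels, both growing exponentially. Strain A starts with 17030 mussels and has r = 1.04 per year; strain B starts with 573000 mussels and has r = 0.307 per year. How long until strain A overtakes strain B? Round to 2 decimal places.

Set 17030·e^(1.04t) = 573000·e^(0.307t).
e^((1.04 − 0.307)t) = 573000/17030 → e^(0.733·t) = 33.647.
0.733·t = ln(33.647) = 3.5159, so t = 3.5159/0.733 = 4.7966.

4.80 years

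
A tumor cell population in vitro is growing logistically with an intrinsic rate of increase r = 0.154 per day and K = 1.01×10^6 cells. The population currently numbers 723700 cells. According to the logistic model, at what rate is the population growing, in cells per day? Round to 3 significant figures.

31600 cells per day

dN/dt = rN(1 − N/K) = 0.154 × 723700 × (1 − 723700/1.01×10^6).
1 − 723700/1.01×10^6 = 0.28347; dN/dt = 0.154 × 723700 × 0.28347 = 31592.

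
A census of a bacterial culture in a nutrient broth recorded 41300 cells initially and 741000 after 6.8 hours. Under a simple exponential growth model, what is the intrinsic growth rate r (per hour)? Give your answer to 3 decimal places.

0.425 per hour

From N(t) = N₀·e^(rt): e^(r·6.8) = 741000/41300 = 17.942.
r·6.8 = ln(17.942) = 2.8871, so r = 2.8871/6.8 = 0.42458.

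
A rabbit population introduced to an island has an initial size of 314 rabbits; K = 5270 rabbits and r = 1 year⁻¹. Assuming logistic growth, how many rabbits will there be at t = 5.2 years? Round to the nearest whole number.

A = (K − N₀)/N₀ = (5270 − 314)/314 = 15.783.
N(t) = K/(1 + A·e^(−rt)) = 5270/(1 + 15.783×e^(−1×5.2)).
e^(−5.2) = 0.0055166; denominator = 1 + 15.783×0.0055166 = 1.0871.
N = 5270/1.0871 = 4847.89.

4848 rabbits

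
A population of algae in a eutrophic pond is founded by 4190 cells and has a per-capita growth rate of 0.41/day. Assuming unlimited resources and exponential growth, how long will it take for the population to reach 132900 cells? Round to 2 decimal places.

8.43 days

Set N₀·e^(rt) = 132900: e^(0.41·t) = 132900/4190 = 31.718.
0.41·t = ln(31.718) = 3.4569, so t = 3.4569/0.41 = 8.4315.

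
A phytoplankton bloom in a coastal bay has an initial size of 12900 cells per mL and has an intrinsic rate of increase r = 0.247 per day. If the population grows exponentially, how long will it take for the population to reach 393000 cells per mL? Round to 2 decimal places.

Set N₀·e^(rt) = 393000: e^(0.247·t) = 393000/12900 = 30.465.
0.247·t = ln(30.465) = 3.4166, so t = 3.4166/0.247 = 13.832.

13.83 days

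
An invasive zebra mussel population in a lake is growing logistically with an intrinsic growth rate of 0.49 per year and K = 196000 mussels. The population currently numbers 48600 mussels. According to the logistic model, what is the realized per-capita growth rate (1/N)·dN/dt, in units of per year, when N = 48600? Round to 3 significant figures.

(1/N)·dN/dt = r(1 − N/K) = 0.49 × (1 − 48600/196000).
= 0.49 × 0.75204 = 0.3685.

0.368 per year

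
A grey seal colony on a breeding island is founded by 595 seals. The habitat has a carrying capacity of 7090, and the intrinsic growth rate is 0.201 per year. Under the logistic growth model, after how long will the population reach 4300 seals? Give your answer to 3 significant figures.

14.0 years

A = (K − N₀)/N₀ = (7090 − 595)/595 = 10.916.
Solve 7090/(1 + 10.916·e^(−0.201t)) = 4300: 1 + 10.916·e^(−0.201t) = 1.6488, so e^(−0.201t) = 0.0594393.
−0.201·t = ln(0.0594393) = -2.8228, so t = 2.8228/0.201 = 14.044.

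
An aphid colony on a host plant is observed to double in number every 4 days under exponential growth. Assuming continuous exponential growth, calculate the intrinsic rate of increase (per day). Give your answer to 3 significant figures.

r = ln(2)/t_d = 0.6931/4 = 0.17329.

0.173 per day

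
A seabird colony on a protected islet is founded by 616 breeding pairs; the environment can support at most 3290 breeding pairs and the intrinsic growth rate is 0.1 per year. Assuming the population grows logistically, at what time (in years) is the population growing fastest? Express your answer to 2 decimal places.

14.68 years

Logistic growth is fastest at N = K/2 = 1645.
A = (K − N₀)/N₀ = 4.3409. Set K/(1 + A·e^(−rt)) = K/2 → A·e^(−rt) = 1.
e^(−0.1t) = 1/4.3409 = 0.230366, so t = ln(4.3409)/0.1 = 1.4681/0.1 = 14.681.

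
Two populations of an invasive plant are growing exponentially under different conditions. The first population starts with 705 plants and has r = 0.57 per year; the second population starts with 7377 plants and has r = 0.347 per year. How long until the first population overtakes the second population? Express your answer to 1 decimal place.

10.5 years

Set 705·e^(0.57t) = 7377·e^(0.347t).
e^((0.57 − 0.347)t) = 7377/705 → e^(0.223·t) = 10.464.
0.223·t = ln(10.464) = 2.3479, so t = 2.3479/0.223 = 10.529.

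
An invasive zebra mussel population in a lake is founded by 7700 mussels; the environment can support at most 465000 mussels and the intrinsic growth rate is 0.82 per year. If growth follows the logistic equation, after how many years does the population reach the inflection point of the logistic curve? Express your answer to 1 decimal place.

Logistic growth is fastest at N = K/2 = 232500.
A = (K − N₀)/N₀ = 59.39. Set K/(1 + A·e^(−rt)) = K/2 → A·e^(−rt) = 1.
e^(−0.82t) = 1/59.39 = 0.016838, so t = ln(59.39)/0.82 = 4.0841/0.82 = 4.9806.

5.0 years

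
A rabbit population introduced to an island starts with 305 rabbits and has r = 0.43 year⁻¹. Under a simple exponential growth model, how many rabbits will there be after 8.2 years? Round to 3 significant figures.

10400 rabbits

N(t) = N₀·e^(rt) = 305 × e^(0.43×8.2) = 305 × e^3.526.
e^3.526 ≈ 33.988, so N ≈ 305 × 33.988 = 10366.3.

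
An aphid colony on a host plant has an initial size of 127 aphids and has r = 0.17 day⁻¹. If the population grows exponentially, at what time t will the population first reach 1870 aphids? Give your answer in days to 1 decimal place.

Set N₀·e^(rt) = 1870: e^(0.17·t) = 1870/127 = 14.724.
0.17·t = ln(14.724) = 2.6895, so t = 2.6895/0.17 = 15.821.

15.8 days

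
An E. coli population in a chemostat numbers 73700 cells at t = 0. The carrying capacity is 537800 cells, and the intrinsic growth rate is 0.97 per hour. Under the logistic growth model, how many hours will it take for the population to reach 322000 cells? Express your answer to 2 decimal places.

A = (K − N₀)/N₀ = (537800 − 73700)/73700 = 6.2972.
Solve 537800/(1 + 6.2972·e^(−0.97t)) = 322000: 1 + 6.2972·e^(−0.97t) = 1.6702, so e^(−0.97t) = 0.106427.
−0.97·t = ln(0.106427) = -2.2403, so t = 2.2403/0.97 = 2.3096.

2.31 hours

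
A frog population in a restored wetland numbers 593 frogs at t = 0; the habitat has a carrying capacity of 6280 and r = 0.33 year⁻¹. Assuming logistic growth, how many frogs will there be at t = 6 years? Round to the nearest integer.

A = (K − N₀)/N₀ = (6280 − 593)/593 = 9.5902.
N(t) = K/(1 + A·e^(−rt)) = 6280/(1 + 9.5902×e^(−0.33×6)).
e^(−1.98) = 0.13807; denominator = 1 + 9.5902×0.13807 = 2.3241.
N = 6280/2.3241 = 2702.1.

2702 frogs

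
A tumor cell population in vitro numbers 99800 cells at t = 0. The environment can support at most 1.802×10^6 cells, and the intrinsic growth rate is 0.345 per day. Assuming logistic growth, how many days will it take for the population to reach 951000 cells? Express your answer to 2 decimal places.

A = (K − N₀)/N₀ = (1.802×10^6 − 99800)/99800 = 17.056.
Solve 1.802×10^6/(1 + 17.056·e^(−0.345t)) = 951000: 1 + 17.056·e^(−0.345t) = 1.8948, so e^(−0.345t) = 0.0524649.
−0.345·t = ln(0.0524649) = -2.9476, so t = 2.9476/0.345 = 8.5438.

8.54 days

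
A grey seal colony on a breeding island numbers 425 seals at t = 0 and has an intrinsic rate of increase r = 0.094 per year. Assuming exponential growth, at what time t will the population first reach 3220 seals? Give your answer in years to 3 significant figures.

21.5 years

Set N₀·e^(rt) = 3220: e^(0.094·t) = 3220/425 = 7.5765.
0.094·t = ln(7.5765) = 2.025, so t = 2.025/0.094 = 21.543.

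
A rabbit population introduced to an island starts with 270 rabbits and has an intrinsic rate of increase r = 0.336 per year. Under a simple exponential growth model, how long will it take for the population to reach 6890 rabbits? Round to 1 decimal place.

9.6 years

Set N₀·e^(rt) = 6890: e^(0.336·t) = 6890/270 = 25.519.
0.336·t = ln(25.519) = 3.2394, so t = 3.2394/0.336 = 9.6411.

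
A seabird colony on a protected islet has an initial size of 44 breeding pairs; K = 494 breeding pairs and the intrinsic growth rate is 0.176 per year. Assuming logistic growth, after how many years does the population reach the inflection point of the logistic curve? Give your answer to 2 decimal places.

Logistic growth is fastest at N = K/2 = 247.
A = (K − N₀)/N₀ = 10.227. Set K/(1 + A·e^(−rt)) = K/2 → A·e^(−rt) = 1.
e^(−0.176t) = 1/10.227 = 0.0977778, so t = ln(10.227)/0.176 = 2.3251/0.176 = 13.211.

13.21 years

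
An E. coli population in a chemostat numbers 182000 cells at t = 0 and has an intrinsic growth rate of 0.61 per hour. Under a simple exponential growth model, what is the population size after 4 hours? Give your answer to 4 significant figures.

N(t) = N₀·e^(rt) = 182000 × e^(0.61×4) = 182000 × e^2.44.
e^2.44 ≈ 11.473, so N ≈ 182000 × 11.473 = 2.088093×10^6.

2088000 cells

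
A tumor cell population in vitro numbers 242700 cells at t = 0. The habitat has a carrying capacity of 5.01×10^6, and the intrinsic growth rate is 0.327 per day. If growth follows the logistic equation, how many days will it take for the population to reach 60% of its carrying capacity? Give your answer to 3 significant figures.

A = (K − N₀)/N₀ = (5.01×10^6 − 242700)/242700 = 19.643.
Solve 5.01×10^6/(1 + 19.643·e^(−0.327t)) = 3.006×10^6: 1 + 19.643·e^(−0.327t) = 1.6667, so e^(−0.327t) = 0.0339395.
−0.327·t = ln(0.0339395) = -3.3832, so t = 3.3832/0.327 = 10.346.

10.3 days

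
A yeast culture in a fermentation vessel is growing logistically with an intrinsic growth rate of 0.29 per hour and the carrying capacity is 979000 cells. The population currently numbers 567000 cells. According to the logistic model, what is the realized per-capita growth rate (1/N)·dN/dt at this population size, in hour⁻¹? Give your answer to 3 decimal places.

(1/N)·dN/dt = r(1 − N/K) = 0.29 × (1 − 567000/979000).
= 0.29 × 0.42084 = 0.12204.

0.122 per hour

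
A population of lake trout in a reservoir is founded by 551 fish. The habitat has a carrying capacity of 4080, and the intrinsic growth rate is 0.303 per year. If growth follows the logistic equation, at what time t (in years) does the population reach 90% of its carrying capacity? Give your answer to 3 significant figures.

13.4 years

A = (K − N₀)/N₀ = (4080 − 551)/551 = 6.4047.
Solve 4080/(1 + 6.4047·e^(−0.303t)) = 3672: 1 + 6.4047·e^(−0.303t) = 1.1111, so e^(−0.303t) = 0.0173483.
−0.303·t = ln(0.0173483) = -4.0543, so t = 4.0543/0.303 = 13.38.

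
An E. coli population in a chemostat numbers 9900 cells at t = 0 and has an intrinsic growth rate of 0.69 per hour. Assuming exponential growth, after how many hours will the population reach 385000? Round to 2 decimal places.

5.31 hours

Set N₀·e^(rt) = 385000: e^(0.69·t) = 385000/9900 = 38.889.
0.69·t = ln(38.889) = 3.6607, so t = 3.6607/0.69 = 5.3054.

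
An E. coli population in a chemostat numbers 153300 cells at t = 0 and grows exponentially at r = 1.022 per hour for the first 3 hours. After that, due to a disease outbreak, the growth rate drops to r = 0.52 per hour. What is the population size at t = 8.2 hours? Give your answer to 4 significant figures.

49140000 cells

Phase 1: N(3) = 153300·e^(1.022×3) = 153300·e^3.066 = 3.289191×10^6.
Phase 2 runs for 8.2 − 3 = 5.2 hours at r = 0.52.
N(8.2) = 3.289191×10^6·e^(0.52×5.2) = 3.289191×10^6·e^2.704 = 4.913843×10^7.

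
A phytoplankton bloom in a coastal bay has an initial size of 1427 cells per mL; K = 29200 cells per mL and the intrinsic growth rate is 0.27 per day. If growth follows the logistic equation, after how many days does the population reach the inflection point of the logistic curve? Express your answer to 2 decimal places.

Logistic growth is fastest at N = K/2 = 14600.
A = (K − N₀)/N₀ = 19.463. Set K/(1 + A·e^(−rt)) = K/2 → A·e^(−rt) = 1.
e^(−0.27t) = 1/19.463 = 0.0513808, so t = ln(19.463)/0.27 = 2.9685/0.27 = 10.994.

10.99 days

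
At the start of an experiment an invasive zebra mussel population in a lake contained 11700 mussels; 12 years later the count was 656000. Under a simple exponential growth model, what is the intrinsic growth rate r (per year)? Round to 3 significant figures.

From N(t) = N₀·e^(rt): e^(r·12) = 656000/11700 = 56.068.
r·12 = ln(56.068) = 4.0266, so r = 4.0266/12 = 0.33555.

0.336 per year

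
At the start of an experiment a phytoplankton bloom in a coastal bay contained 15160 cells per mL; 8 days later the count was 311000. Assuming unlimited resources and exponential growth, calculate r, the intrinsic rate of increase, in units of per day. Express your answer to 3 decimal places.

From N(t) = N₀·e^(rt): e^(r·8) = 311000/15160 = 20.515.
r·8 = ln(20.515) = 3.0211, so r = 3.0211/8 = 0.37764.

0.378 per day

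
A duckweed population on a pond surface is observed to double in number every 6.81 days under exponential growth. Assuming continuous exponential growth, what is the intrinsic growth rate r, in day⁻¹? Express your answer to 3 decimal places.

0.102 per day

r = ln(2)/t_d = 0.6931/6.81 = 0.10178.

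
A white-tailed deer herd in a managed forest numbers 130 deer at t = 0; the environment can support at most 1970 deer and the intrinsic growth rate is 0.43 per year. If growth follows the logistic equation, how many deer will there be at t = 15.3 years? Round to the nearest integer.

1932 deer

A = (K − N₀)/N₀ = (1970 − 130)/130 = 14.154.
N(t) = K/(1 + A·e^(−rt)) = 1970/(1 + 14.154×e^(−0.43×15.3)).
e^(−6.579) = 0.0013892; denominator = 1 + 14.154×0.0013892 = 1.0197.
N = 1970/1.0197 = 1932.01.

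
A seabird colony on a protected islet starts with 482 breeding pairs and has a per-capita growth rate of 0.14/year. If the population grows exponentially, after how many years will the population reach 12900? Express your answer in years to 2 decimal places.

23.48 years

Set N₀·e^(rt) = 12900: e^(0.14·t) = 12900/482 = 26.763.
0.14·t = ln(26.763) = 3.287, so t = 3.287/0.14 = 23.479.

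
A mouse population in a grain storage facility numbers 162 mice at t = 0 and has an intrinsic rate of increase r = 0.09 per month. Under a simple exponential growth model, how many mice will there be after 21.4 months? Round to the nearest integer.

1112 mice

N(t) = N₀·e^(rt) = 162 × e^(0.09×21.4) = 162 × e^1.926.
e^1.926 ≈ 6.862, so N ≈ 162 × 6.862 = 1111.65.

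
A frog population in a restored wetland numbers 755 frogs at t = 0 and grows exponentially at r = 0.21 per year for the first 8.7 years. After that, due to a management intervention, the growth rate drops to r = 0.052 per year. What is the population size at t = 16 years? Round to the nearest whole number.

6859 frogs

Phase 1: N(8.7) = 755·e^(0.21×8.7) = 755·e^1.827 = 4692.49.
Phase 2 runs for 16 − 8.7 = 7.3 years at r = 0.052.
N(16) = 4692.49·e^(0.052×7.3) = 4692.49·e^0.3796 = 6859.01.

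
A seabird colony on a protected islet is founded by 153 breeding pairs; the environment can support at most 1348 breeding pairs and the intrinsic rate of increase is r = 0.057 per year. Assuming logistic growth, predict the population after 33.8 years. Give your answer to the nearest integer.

631 breeding pairs

A = (K − N₀)/N₀ = (1348 − 153)/153 = 7.8105.
N(t) = K/(1 + A·e^(−rt)) = 1348/(1 + 7.8105×e^(−0.057×33.8)).
e^(−1.927) = 0.14564; denominator = 1 + 7.8105×0.14564 = 2.1375.
N = 1348/2.1375 = 630.633.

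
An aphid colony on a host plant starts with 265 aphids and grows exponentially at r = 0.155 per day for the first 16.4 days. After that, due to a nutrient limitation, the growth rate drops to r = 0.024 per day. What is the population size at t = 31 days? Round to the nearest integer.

Phase 1: N(16.4) = 265·e^(0.155×16.4) = 265·e^2.542 = 3366.84.
Phase 2 runs for 31 − 16.4 = 14.6 days at r = 0.024.
N(31) = 3366.84·e^(0.024×14.6) = 3366.84·e^0.3504 = 4779.68.

4780 aphids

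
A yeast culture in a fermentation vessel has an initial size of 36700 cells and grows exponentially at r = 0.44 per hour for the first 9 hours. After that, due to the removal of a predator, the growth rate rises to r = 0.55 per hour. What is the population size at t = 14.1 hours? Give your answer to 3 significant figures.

31800000 cells

Phase 1: N(9) = 36700·e^(0.44×9) = 36700·e^3.96 = 1.925184×10^6.
Phase 2 runs for 14.1 − 9 = 5.1 hours at r = 0.55.
N(14.1) = 1.925184×10^6·e^(0.55×5.1) = 1.925184×10^6·e^2.805 = 3.181766×10^7.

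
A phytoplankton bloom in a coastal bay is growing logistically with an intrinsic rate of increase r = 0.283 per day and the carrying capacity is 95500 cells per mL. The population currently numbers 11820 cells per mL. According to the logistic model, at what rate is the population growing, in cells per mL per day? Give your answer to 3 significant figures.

dN/dt = rN(1 − N/K) = 0.283 × 11820 × (1 − 11820/95500).
1 − 11820/95500 = 0.87623; dN/dt = 0.283 × 11820 × 0.87623 = 2931.

2930 cells per mL per day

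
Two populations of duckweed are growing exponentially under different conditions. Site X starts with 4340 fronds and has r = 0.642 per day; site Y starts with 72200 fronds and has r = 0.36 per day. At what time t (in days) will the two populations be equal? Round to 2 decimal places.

Set 4340·e^(0.642t) = 72200·e^(0.36t).
e^((0.642 − 0.36)t) = 72200/4340 → e^(0.282·t) = 16.636.
0.282·t = ln(16.636) = 2.8116, so t = 2.8116/0.282 = 9.9701.

9.97 days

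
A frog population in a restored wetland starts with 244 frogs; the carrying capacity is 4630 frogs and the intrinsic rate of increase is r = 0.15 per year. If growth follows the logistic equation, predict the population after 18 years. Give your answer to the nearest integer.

A = (K − N₀)/N₀ = (4630 − 244)/244 = 17.975.
N(t) = K/(1 + A·e^(−rt)) = 4630/(1 + 17.975×e^(−0.15×18)).
e^(−2.7) = 0.067206; denominator = 1 + 17.975×0.067206 = 2.208.
N = 4630/2.208 = 2096.88.

2097 frogs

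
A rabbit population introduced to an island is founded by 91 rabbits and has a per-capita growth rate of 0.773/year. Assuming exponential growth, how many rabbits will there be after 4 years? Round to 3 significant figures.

N(t) = N₀·e^(rt) = 91 × e^(0.773×4) = 91 × e^3.092.
e^3.092 ≈ 22.021, so N ≈ 91 × 22.021 = 2003.92.

2000 rabbits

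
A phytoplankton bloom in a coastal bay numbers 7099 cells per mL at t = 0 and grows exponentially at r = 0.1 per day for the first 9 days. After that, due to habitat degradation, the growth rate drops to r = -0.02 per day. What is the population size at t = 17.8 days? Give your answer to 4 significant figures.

14640 cells per mL

Phase 1: N(9) = 7099·e^(0.1×9) = 7099·e^0.9 = 17460.7.
Phase 2 runs for 17.8 − 9 = 8.8 days at r = -0.02.
N(17.8) = 17460.7·e^(-0.02×8.8) = 17460.7·e^-0.176 = 14642.9.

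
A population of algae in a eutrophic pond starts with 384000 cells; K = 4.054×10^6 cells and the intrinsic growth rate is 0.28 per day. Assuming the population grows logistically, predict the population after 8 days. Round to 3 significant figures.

2010000 cells

A = (K − N₀)/N₀ = (4.054×10^6 − 384000)/384000 = 9.5573.
N(t) = K/(1 + A·e^(−rt)) = 4.054×10^6/(1 + 9.5573×e^(−0.28×8)).
e^(−2.24) = 0.10646; denominator = 1 + 9.5573×0.10646 = 2.0175.
N = 4.054×10^6/2.0175 = 2.009462×10^6.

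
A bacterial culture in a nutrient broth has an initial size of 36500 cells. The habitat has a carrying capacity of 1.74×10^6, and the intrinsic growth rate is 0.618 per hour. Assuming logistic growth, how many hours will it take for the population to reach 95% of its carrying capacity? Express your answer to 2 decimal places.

A = (K − N₀)/N₀ = (1.74×10^6 − 36500)/36500 = 46.671.
Solve 1.74×10^6/(1 + 46.671·e^(−0.618t)) = 1.653×10^6: 1 + 46.671·e^(−0.618t) = 1.0526, so e^(−0.618t) = 0.00112771.
−0.618·t = ln(0.00112771) = -6.7876, so t = 6.7876/0.618 = 10.983.

10.98 hours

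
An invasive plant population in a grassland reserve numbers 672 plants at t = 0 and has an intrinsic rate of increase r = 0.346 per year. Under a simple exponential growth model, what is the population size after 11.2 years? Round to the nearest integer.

N(t) = N₀·e^(rt) = 672 × e^(0.346×11.2) = 672 × e^3.875.
e^3.875 ≈ 48.192, so N ≈ 672 × 48.192 = 32385.2.

32385 plants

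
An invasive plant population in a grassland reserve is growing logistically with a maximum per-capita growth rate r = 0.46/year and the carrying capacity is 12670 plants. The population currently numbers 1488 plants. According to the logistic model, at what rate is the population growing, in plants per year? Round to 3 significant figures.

604 plants per year

dN/dt = rN(1 − N/K) = 0.46 × 1488 × (1 − 1488/12670).
1 − 1488/12670 = 0.88256; dN/dt = 0.46 × 1488 × 0.88256 = 604.09.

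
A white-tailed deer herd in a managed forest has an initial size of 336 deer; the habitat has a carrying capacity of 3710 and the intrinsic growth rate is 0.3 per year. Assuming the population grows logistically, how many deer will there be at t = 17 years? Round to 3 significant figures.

3500 deer

A = (K − N₀)/N₀ = (3710 − 336)/336 = 10.042.
N(t) = K/(1 + A·e^(−rt)) = 3710/(1 + 10.042×e^(−0.3×17)).
e^(−5.1) = 0.0060967; denominator = 1 + 10.042×0.0060967 = 1.0612.
N = 3710/1.0612 = 3495.97.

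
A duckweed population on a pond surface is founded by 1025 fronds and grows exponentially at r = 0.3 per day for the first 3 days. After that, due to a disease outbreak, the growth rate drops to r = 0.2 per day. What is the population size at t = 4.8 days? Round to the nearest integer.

Phase 1: N(3) = 1025·e^(0.3×3) = 1025·e^0.9 = 2521.09.
Phase 2 runs for 4.8 − 3 = 1.8 days at r = 0.2.
N(4.8) = 2521.09·e^(0.2×1.8) = 2521.09·e^0.36 = 3613.56.

3614 fronds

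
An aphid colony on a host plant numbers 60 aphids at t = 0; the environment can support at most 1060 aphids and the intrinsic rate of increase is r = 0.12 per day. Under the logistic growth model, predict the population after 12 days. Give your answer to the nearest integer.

A = (K − N₀)/N₀ = (1060 − 60)/60 = 16.667.
N(t) = K/(1 + A·e^(−rt)) = 1060/(1 + 16.667×e^(−0.12×12)).
e^(−1.44) = 0.23693; denominator = 1 + 16.667×0.23693 = 4.9488.
N = 1060/4.9488 = 214.194.

214 aphids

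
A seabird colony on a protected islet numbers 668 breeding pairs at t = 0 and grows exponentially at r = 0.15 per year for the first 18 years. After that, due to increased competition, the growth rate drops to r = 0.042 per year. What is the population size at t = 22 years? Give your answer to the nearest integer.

11758 breeding pairs

Phase 1: N(18) = 668·e^(0.15×18) = 668·e^2.7 = 9939.66.
Phase 2 runs for 22 − 18 = 4 years at r = 0.042.
N(22) = 9939.66·e^(0.042×4) = 9939.66·e^0.168 = 11758.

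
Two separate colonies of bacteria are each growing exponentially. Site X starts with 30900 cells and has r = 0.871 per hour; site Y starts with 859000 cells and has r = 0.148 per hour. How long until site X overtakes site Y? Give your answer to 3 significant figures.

4.60 hours

Set 30900·e^(0.871t) = 859000·e^(0.148t).
e^((0.871 − 0.148)t) = 859000/30900 → e^(0.723·t) = 27.799.
0.723·t = ln(27.799) = 3.325, so t = 3.325/0.723 = 4.5989.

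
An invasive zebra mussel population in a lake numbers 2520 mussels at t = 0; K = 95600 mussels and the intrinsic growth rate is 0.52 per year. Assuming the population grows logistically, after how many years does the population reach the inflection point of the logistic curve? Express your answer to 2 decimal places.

Logistic growth is fastest at N = K/2 = 47800.
A = (K − N₀)/N₀ = 36.937. Set K/(1 + A·e^(−rt)) = K/2 → A·e^(−rt) = 1.
e^(−0.52t) = 1/36.937 = 0.0270735, so t = ln(36.937)/0.52 = 3.6092/0.52 = 6.9408.

6.94 years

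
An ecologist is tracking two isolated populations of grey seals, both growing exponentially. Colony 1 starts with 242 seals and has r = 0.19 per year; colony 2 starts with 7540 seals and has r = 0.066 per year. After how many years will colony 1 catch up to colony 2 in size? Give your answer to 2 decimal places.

Set 242·e^(0.19t) = 7540·e^(0.066t).
e^((0.19 − 0.066)t) = 7540/242 → e^(0.124·t) = 31.157.
0.124·t = ln(31.157) = 3.439, so t = 3.439/0.124 = 27.734.

27.73 years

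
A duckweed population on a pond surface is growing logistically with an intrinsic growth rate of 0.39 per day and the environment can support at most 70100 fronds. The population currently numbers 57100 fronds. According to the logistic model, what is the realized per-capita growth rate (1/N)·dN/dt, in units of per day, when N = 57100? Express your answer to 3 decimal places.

0.072 per day

(1/N)·dN/dt = r(1 − N/K) = 0.39 × (1 − 57100/70100).
= 0.39 × 0.18545 = 0.072325.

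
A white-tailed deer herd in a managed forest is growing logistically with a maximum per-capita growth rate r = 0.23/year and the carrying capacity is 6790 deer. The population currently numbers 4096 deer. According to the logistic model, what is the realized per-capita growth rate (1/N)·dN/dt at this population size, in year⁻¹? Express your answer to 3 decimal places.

(1/N)·dN/dt = r(1 − N/K) = 0.23 × (1 − 4096/6790).
= 0.23 × 0.39676 = 0.091255.

0.091 per year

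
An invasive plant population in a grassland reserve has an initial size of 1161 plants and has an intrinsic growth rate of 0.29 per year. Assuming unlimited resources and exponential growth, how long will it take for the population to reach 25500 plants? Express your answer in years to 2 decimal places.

Set N₀·e^(rt) = 25500: e^(0.29·t) = 25500/1161 = 21.964.
0.29·t = ln(21.964) = 3.0894, so t = 3.0894/0.29 = 10.653.

10.65 years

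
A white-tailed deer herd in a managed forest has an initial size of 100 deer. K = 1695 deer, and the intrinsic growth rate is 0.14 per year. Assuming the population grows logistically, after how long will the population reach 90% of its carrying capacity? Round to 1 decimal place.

35.5 years

A = (K − N₀)/N₀ = (1695 − 100)/100 = 15.95.
Solve 1695/(1 + 15.95·e^(−0.14t)) = 1525.5: 1 + 15.95·e^(−0.14t) = 1.1111, so e^(−0.14t) = 0.00696621.
−0.14·t = ln(0.00696621) = -4.9667, so t = 4.9667/0.14 = 35.476.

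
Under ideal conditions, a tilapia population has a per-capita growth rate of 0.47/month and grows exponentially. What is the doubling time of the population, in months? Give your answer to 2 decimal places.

Doubling time t_d = ln(2)/r = 0.6931/0.47 = 1.4748.

1.47 months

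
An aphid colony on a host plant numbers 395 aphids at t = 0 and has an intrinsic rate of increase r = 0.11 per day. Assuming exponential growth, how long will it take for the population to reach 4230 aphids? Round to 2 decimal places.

21.56 days

Set N₀·e^(rt) = 4230: e^(0.11·t) = 4230/395 = 10.709.
0.11·t = ln(10.709) = 2.3711, so t = 2.3711/0.11 = 21.555.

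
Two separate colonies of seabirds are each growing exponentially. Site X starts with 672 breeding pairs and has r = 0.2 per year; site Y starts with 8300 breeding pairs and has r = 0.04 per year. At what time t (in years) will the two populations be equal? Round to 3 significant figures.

15.7 years

Set 672·e^(0.2t) = 8300·e^(0.04t).
e^((0.2 − 0.04)t) = 8300/672 → e^(0.16·t) = 12.351.
0.16·t = ln(12.351) = 2.5138, so t = 2.5138/0.16 = 15.711.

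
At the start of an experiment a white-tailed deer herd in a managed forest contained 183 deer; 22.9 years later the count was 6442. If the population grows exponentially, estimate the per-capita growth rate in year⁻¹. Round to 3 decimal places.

0.156 per year

From N(t) = N₀·e^(rt): e^(r·22.9) = 6442/183 = 35.202.
r·22.9 = ln(35.202) = 3.5611, so r = 3.5611/22.9 = 0.15551.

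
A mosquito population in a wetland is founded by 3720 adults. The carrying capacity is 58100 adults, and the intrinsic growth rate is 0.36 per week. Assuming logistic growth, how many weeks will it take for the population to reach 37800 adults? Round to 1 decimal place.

A = (K − N₀)/N₀ = (58100 − 3720)/3720 = 14.618.
Solve 58100/(1 + 14.618·e^(−0.36t)) = 37800: 1 + 14.618·e^(−0.36t) = 1.537, so e^(−0.36t) = 0.0367374.
−0.36·t = ln(0.0367374) = -3.304, so t = 3.304/0.36 = 9.1777.

9.2 weeks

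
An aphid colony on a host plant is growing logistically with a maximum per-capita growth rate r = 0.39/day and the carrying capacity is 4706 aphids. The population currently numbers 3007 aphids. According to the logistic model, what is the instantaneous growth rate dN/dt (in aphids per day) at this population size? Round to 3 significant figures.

423 aphids per day

dN/dt = rN(1 − N/K) = 0.39 × 3007 × (1 − 3007/4706).
1 − 3007/4706 = 0.36103; dN/dt = 0.39 × 3007 × 0.36103 = 423.39.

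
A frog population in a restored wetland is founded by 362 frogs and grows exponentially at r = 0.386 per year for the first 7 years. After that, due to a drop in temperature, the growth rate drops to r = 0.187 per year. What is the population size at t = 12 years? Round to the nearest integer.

13748 frogs

Phase 1: N(7) = 362·e^(0.386×7) = 362·e^2.702 = 5397.25.
Phase 2 runs for 12 − 7 = 5 years at r = 0.187.
N(12) = 5397.25·e^(0.187×5) = 5397.25·e^0.935 = 13747.9.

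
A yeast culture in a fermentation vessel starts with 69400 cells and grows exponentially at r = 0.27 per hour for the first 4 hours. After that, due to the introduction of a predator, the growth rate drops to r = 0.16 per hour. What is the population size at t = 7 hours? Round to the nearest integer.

330262 cells

Phase 1: N(4) = 69400·e^(0.27×4) = 69400·e^1.08 = 204361.
Phase 2 runs for 7 − 4 = 3 hours at r = 0.16.
N(7) = 204361·e^(0.16×3) = 204361·e^0.48 = 330262.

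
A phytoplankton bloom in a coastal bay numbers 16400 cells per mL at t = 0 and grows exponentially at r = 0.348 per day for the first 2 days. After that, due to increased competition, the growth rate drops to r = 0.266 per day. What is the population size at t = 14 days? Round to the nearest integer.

Phase 1: N(2) = 16400·e^(0.348×2) = 16400·e^0.696 = 32893.7.
Phase 2 runs for 14 − 2 = 12 days at r = 0.266.
N(14) = 32893.7·e^(0.266×12) = 32893.7·e^3.192 = 800536.

800536 cells per mL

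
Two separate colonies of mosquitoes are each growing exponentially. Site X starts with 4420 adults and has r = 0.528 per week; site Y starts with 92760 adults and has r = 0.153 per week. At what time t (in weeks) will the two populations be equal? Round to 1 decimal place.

8.1 weeks

Set 4420·e^(0.528t) = 92760·e^(0.153t).
e^((0.528 − 0.153)t) = 92760/4420 → e^(0.375·t) = 20.986.
0.375·t = ln(20.986) = 3.0439, so t = 3.0439/0.375 = 8.117.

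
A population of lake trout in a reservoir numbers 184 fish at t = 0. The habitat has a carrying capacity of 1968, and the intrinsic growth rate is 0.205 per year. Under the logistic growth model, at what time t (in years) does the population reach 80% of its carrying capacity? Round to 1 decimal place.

17.8 years

A = (K − N₀)/N₀ = (1968 − 184)/184 = 9.6957.
Solve 1968/(1 + 9.6957·e^(−0.205t)) = 1574.4: 1 + 9.6957·e^(−0.205t) = 1.25, so e^(−0.205t) = 0.0257848.
−0.205·t = ln(0.0257848) = -3.658, so t = 3.658/0.205 = 17.844.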